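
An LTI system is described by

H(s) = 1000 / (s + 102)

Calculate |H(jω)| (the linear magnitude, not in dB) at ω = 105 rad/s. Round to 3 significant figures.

6.83

Substitute s = j105:
Numerator: 1000 = 1000 + j0
Denominator: (j105) + 102 = 102 + j105
|N| = √(1000² + 0²) ≈ 1000, ∠N ≈ 0.00°
|D| = √(102² + 105²) ≈ 146.39, ∠D ≈ 45.83°
|H| = 1000 / 146.39 ≈ 6.8311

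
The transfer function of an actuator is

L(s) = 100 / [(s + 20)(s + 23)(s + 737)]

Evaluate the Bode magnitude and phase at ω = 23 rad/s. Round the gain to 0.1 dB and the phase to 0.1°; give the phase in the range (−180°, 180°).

At s = jω = j23:
pole (s+20): 20 + j23 → |·| = √(20²+23²) = √929 ≈ 30.48, ∠ = arctan(23/20) ≈ 48.99°
pole (s+23): 23 + j23 → |·| = √(23²+23²) = √1058 ≈ 32.527, ∠ = arctan(23/23) ≈ 45.00°
pole (s+737): 737 + j23 → |·| = √(737²+23²) = √543698 ≈ 737.36, ∠ = arctan(23/737) ≈ 1.79°
|L| = 100 / 7.3104e+05 ≈ 0.00013679
Gain = 20 log₁₀(0.00013679) ≈ -77.28 dB
∠L = 0.00° − 95.78° = -95.78°

-77.3 dB, -95.8°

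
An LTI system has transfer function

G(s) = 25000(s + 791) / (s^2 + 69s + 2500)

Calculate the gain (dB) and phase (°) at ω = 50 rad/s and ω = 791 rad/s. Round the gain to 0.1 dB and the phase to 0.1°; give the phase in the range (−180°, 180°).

At s = jω = j50:
zero (s+791): 791 + j50 → |·| = √(791²+50²) = √628181 ≈ 792.58, ∠ = arctan(50/791) ≈ 3.62°
quadratic: (j50)² + 69·j50 + 2500 = 0 + j3450 → |·| ≈ 3450, ∠ ≈ 90.00°
|G| = 25000 · 792.58 / 3450 ≈ 5743.3
Gain = 20 log₁₀(5743.3) ≈ 75.18 dB
∠G = 3.62° − 90.00° = -86.38°

At s = jω = j791:
zero (s+791): 791 + j791 → |·| = √(791²+791²) = √1251362 ≈ 1118.6, ∠ = arctan(791/791) ≈ 45.00°
quadratic: (j791)² + 69·j791 + 2500 = -623181 + j54579 → |·| ≈ 6.2557e+05, ∠ ≈ 174.99°
|G| = 25000 · 1118.6 / 6.2557e+05 ≈ 44.703
Gain = 20 log₁₀(44.703) ≈ 33.01 dB
∠G = 45.00° − 174.99° = -129.99°

ω = 50: 75.2 dB, -86.4°; ω = 791: 33.0 dB, -130.0°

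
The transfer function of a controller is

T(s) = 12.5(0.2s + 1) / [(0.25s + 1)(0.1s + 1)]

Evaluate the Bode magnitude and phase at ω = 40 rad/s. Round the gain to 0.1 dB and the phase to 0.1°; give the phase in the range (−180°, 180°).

At ω = 40 rad/s:
zero (1 + j40·0.2) = 1 + j8 → |·| ≈ 8.0623, ∠ ≈ 82.87°
pole (1 + j40·0.25) = 1 + j10 → |·| ≈ 10.05, ∠ ≈ 84.29°
pole (1 + j40·0.1) = 1 + j4 → |·| ≈ 4.1231, ∠ ≈ 75.96°
|T| = 12.5 · 8.0623 / (10.05 · 4.1231) ≈ 2.4321
Gain = 20 log₁₀(2.4321) ≈ 7.72 dB
∠T = (82.87°) − (84.29° + 75.96°) = -77.38°

7.7 dB, -77.4°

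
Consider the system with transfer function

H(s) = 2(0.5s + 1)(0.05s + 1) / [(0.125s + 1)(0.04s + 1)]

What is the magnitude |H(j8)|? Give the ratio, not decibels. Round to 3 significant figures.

5.98

At ω = 8 rad/s:
zero (1 + j8·0.5) = 1 + j4 → |·| ≈ 4.1231, ∠ ≈ 75.96°
zero (1 + j8·0.05) = 1 + j0.4 → |·| ≈ 1.077, ∠ ≈ 21.80°
pole (1 + j8·0.125) = 1 + j1 → |·| ≈ 1.4142, ∠ ≈ 45.00°
pole (1 + j8·0.04) = 1 + j0.32 → |·| ≈ 1.05, ∠ ≈ 17.74°
|H| = 2 · 4.1231 · 1.077 / (1.4142 · 1.05) ≈ 5.9809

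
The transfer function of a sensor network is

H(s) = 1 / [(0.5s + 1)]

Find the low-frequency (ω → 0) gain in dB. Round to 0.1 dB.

H(0) = 1 · 1 / 1 = 1
20 log₁₀(1) ≈ 0.00 dB

0.0 dB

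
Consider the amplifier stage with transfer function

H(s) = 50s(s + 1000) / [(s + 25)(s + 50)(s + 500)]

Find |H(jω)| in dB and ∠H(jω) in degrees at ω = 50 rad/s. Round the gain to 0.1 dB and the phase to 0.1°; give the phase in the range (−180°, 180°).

At s = jω = j50:
zero (s+1000): 1000 + j50 → |·| = √(1000²+50²) = √1002500 ≈ 1001.2, ∠ = arctan(50/1000) ≈ 2.86°
zero at origin: s = j50 → |·| = 50, ∠ = 90.00°
pole (s+25): 25 + j50 → |·| = √(25²+50²) = √3125 ≈ 55.902, ∠ = arctan(50/25) ≈ 63.43°
pole (s+50): 50 + j50 → |·| = √(50²+50²) = √5000 ≈ 70.711, ∠ = arctan(50/50) ≈ 45.00°
pole (s+500): 500 + j50 → |·| = √(500²+50²) = √252500 ≈ 502.49, ∠ = arctan(50/500) ≈ 5.71°
|H| = 50 · 50060 / 1.9863e+06 ≈ 1.2601
Gain = 20 log₁₀(1.2601) ≈ 2.01 dB
∠H = 92.86° − 114.14° = -21.28°

2.0 dB, -21.3°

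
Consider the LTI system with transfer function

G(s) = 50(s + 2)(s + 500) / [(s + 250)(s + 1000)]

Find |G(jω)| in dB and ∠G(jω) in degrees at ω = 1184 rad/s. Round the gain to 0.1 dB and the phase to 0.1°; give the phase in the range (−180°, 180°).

At s = jω = j1184:
zero (s+2): 2 + j1184 → |·| = √(2²+1184²) = √1401860 ≈ 1184, ∠ = arctan(1184/2) ≈ 89.90°
zero (s+500): 500 + j1184 → |·| = √(500²+1184²) = √1651856 ≈ 1285.2, ∠ = arctan(1184/500) ≈ 67.11°
pole (s+250): 250 + j1184 → |·| = √(250²+1184²) = √1464356 ≈ 1210.1, ∠ = arctan(1184/250) ≈ 78.08°
pole (s+1000): 1000 + j1184 → |·| = √(1000²+1184²) = √2401856 ≈ 1549.8, ∠ = arctan(1184/1000) ≈ 49.82°
|G| = 50 · 1.5217e+06 / 1.8754e+06 ≈ 40.57
Gain = 20 log₁₀(40.57) ≈ 32.16 dB
∠G = 157.01° − 127.90° = 29.11°

32.2 dB, 29.1°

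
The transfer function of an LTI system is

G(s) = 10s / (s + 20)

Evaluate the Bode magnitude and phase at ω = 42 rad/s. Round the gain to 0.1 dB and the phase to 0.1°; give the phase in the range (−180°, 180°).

At s = jω = j42:
zero at origin: s = j42 → |·| = 42, ∠ = 90.00°
pole (s+20): 20 + j42 → |·| = √(20²+42²) = √2164 ≈ 46.519, ∠ = arctan(42/20) ≈ 64.54°
|G| = 10 · 42 / 46.519 ≈ 9.0286
Gain = 20 log₁₀(9.0286) ≈ 19.11 dB
∠G = 90.00° − 64.54° = 25.46°

19.1 dB, 25.5°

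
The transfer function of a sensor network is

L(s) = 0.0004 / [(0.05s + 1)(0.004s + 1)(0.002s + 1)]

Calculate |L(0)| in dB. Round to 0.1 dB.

L(0) = 0.0004 · 1 / 1 = 0.0004
20 log₁₀(0.0004) ≈ -67.96 dB

-68.0 dB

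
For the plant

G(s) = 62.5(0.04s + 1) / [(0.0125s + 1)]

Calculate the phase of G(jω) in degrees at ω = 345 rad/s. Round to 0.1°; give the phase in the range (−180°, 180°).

8.9°

At ω = 345 rad/s:
zero (1 + j345·0.04) = 1 + j13.8 → |·| ≈ 13.836, ∠ ≈ 85.86°
pole (1 + j345·0.0125) = 1 + j4.3125 → |·| ≈ 4.4269, ∠ ≈ 76.94°
∠G = (85.86°) − (76.94°) = 8.92°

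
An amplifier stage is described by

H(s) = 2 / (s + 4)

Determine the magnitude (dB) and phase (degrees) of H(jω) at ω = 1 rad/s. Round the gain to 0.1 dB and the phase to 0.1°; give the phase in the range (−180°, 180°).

-6.3 dB, -14.0°

Substitute s = j1:
Numerator: 2 = 2 + j0
Denominator: (j1) + 4 = 4 + j1
|N| = √(2² + 0²) ≈ 2, ∠N ≈ 0.00°
|D| = √(4² + 1²) ≈ 4.1231, ∠D ≈ 14.04°
|H| = 2 / 4.1231 ≈ 0.48507
Gain = 20 log₁₀(0.48507) ≈ -6.28 dB
∠H = 0.00° − 14.04° = -14.04°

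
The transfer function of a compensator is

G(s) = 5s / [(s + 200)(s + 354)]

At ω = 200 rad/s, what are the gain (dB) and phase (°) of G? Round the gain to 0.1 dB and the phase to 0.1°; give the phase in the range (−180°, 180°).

-41.2 dB, 15.5°

At s = jω = j200:
zero at origin: s = j200 → |·| = 200, ∠ = 90.00°
pole (s+200): 200 + j200 → |·| = √(200²+200²) = √80000 ≈ 282.84, ∠ = arctan(200/200) ≈ 45.00°
pole (s+354): 354 + j200 → |·| = √(354²+200²) = √165316 ≈ 406.59, ∠ = arctan(200/354) ≈ 29.47°
|G| = 5 · 200 / 1.15e+05 ≈ 0.0086957
Gain = 20 log₁₀(0.0086957) ≈ -41.21 dB
∠G = 90.00° − 74.47° = 15.53°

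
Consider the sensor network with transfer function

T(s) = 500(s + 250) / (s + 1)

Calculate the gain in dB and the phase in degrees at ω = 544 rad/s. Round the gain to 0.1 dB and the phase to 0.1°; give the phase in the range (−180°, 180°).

54.8 dB, -24.6°

At s = jω = j544:
zero (s+250): 250 + j544 → |·| = √(250²+544²) = √358436 ≈ 598.7, ∠ = arctan(544/250) ≈ 65.32°
pole (s+1): 1 + j544 → |·| = √(1²+544²) = √295937 ≈ 544, ∠ = arctan(544/1) ≈ 89.89°
|T| = 500 · 598.7 / 544 ≈ 550.28
Gain = 20 log₁₀(550.28) ≈ 54.81 dB
∠T = 65.32° − 89.89° = -24.57°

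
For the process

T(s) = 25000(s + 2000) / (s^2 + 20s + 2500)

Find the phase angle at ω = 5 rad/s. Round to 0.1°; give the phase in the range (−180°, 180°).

-2.2°

At s = jω = j5:
zero (s+2000): 2000 + j5 → |·| = √(2000²+5²) = √4000025 ≈ 2000, ∠ = arctan(5/2000) ≈ 0.14°
quadratic: (j5)² + 20·j5 + 2500 = 2475 + j100 → |·| ≈ 2477, ∠ ≈ 2.31°
∠T = 0.14° − 2.31° = -2.17°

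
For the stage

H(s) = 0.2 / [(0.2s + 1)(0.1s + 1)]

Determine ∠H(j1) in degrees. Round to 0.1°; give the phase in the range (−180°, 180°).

At ω = 1 rad/s:
pole (1 + j1·0.2) = 1 + j0.2 → |·| ≈ 1.0198, ∠ ≈ 11.31°
pole (1 + j1·0.1) = 1 + j0.1 → |·| ≈ 1.005, ∠ ≈ 5.71°
∠H = (0°) − (11.31° + 5.71°) = -17.02°

-17.0°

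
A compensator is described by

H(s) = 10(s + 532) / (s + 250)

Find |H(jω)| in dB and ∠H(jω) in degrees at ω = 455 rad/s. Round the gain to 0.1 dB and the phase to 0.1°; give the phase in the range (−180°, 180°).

At s = jω = j455:
zero (s+532): 532 + j455 → |·| = √(532²+455²) = √490049 ≈ 700.03, ∠ = arctan(455/532) ≈ 40.54°
pole (s+250): 250 + j455 → |·| = √(250²+455²) = √269525 ≈ 519.16, ∠ = arctan(455/250) ≈ 61.21°
|H| = 10 · 700.03 / 519.16 ≈ 13.484
Gain = 20 log₁₀(13.484) ≈ 22.60 dB
∠H = 40.54° − 61.21° = -20.67°

22.6 dB, -20.7°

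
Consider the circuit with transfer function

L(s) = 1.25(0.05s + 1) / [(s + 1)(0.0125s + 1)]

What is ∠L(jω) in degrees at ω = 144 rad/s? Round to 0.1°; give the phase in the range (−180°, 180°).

-68.5°

At ω = 144 rad/s:
zero (1 + j144·0.05) = 1 + j7.2 → |·| ≈ 7.2691, ∠ ≈ 82.09°
pole (1 + j144·1) = 1 + j144 → |·| ≈ 144, ∠ ≈ 89.60°
pole (1 + j144·0.0125) = 1 + j1.8 → |·| ≈ 2.0591, ∠ ≈ 60.95°
∠L = (82.09°) − (89.60° + 60.95°) = -68.46°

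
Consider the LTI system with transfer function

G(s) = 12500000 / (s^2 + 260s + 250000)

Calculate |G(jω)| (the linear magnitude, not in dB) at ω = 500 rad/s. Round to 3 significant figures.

96.2

At s = jω = j500:
quadratic: (j500)² + 260·j500 + 250000 = 0 + j130000 → |·| ≈ 1.3e+05, ∠ ≈ 90.00°
|G| = 12500000 / 1.3e+05 ≈ 96.154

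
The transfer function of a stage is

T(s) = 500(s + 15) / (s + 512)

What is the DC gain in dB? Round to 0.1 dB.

23.3 dB

T(0) = 500·15 / (512) ≈ 14.648
20 log₁₀(14.648) ≈ 23.32 dB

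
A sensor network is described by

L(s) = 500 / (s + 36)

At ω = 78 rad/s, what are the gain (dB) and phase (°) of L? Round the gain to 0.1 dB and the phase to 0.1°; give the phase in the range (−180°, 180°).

15.3 dB, -65.2°

Substitute s = j78:
Numerator: 500 = 500 + j0
Denominator: (j78) + 36 = 36 + j78
|N| = √(500² + 0²) ≈ 500, ∠N ≈ 0.00°
|D| = √(36² + 78²) ≈ 85.907, ∠D ≈ 65.22°
|L| = 500 / 85.907 ≈ 5.8202
Gain = 20 log₁₀(5.8202) ≈ 15.30 dB
∠L = 0.00° − 65.22° = -65.22°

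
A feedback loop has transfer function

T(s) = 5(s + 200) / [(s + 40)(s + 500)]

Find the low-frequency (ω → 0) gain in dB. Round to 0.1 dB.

T(0) = 5·200 / (40·500) = 0.05
20 log₁₀(0.05) ≈ -26.02 dB

-26.0 dB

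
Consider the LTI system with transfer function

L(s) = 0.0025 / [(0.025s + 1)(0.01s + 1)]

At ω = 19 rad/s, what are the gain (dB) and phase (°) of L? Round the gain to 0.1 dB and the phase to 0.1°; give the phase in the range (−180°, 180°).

-53.1 dB, -36.2°

At ω = 19 rad/s:
pole (1 + j19·0.025) = 1 + j0.475 → |·| ≈ 1.1071, ∠ ≈ 25.41°
pole (1 + j19·0.01) = 1 + j0.19 → |·| ≈ 1.0179, ∠ ≈ 10.76°
|L| = 0.0025 · 1 / (1.1071 · 1.0179) ≈ 0.0022184
Gain = 20 log₁₀(0.0022184) ≈ -53.08 dB
∠L = (0°) − (25.41° + 10.76°) = -36.17°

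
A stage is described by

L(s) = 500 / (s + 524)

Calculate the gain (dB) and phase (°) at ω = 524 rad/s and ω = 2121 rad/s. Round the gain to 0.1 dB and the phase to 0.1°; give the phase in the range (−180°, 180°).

Substitute s = j524:
Numerator: 500 = 500 + j0
Denominator: (j524) + 524 = 524 + j524
|N| = √(500² + 0²) ≈ 500, ∠N ≈ 0.00°
|D| = √(524² + 524²) ≈ 741.05, ∠D ≈ 45.00°
|L| = 500 / 741.05 ≈ 0.67472
Gain = 20 log₁₀(0.67472) ≈ -3.42 dB
∠L = 0.00° − 45.00° = -45.00°

Substitute s = j2121:
Numerator: 500 = 500 + j0
Denominator: (j2121) + 524 = 524 + j2121
|N| = √(500² + 0²) ≈ 500, ∠N ≈ 0.00°
|D| = √(524² + 2121²) ≈ 2184.8, ∠D ≈ 76.12°
|L| = 500 / 2184.8 ≈ 0.22885
Gain = 20 log₁₀(0.22885) ≈ -12.81 dB
∠L = 0.00° − 76.12° = -76.12°

ω = 524: -3.4 dB, -45.0°; ω = 2121: -12.8 dB, -76.1°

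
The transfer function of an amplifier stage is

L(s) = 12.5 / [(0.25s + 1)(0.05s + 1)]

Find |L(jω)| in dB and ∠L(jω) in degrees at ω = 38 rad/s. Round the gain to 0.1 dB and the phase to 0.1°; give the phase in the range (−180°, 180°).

At ω = 38 rad/s:
pole (1 + j38·0.25) = 1 + j9.5 → |·| ≈ 9.5525, ∠ ≈ 83.99°
pole (1 + j38·0.05) = 1 + j1.9 → |·| ≈ 2.1471, ∠ ≈ 62.24°
|L| = 12.5 · 1 / (9.5525 · 2.1471) ≈ 0.60945
Gain = 20 log₁₀(0.60945) ≈ -4.30 dB
∠L = (0°) − (83.99° + 62.24°) = -146.23°

-4.3 dB, -146.2°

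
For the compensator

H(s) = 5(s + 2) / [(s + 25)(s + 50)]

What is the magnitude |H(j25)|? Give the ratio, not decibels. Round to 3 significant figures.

At s = jω = j25:
zero (s+2): 2 + j25 → |·| = √(2²+25²) = √629 ≈ 25.08, ∠ = arctan(25/2) ≈ 85.43°
pole (s+25): 25 + j25 → |·| = √(25²+25²) = √1250 ≈ 35.355, ∠ = arctan(25/25) ≈ 45.00°
pole (s+50): 50 + j25 → |·| = √(50²+25²) = √3125 ≈ 55.902, ∠ = arctan(25/50) ≈ 26.57°
|H| = 5 · 25.08 / 1976.4 ≈ 0.063449

0.0634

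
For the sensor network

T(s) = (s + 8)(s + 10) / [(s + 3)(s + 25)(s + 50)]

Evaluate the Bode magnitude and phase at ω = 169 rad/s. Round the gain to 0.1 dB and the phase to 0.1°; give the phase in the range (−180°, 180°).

-45.0 dB, -70.2°

At s = jω = j169:
zero (s+8): 8 + j169 → |·| = √(8²+169²) = √28625 ≈ 169.19, ∠ = arctan(169/8) ≈ 87.29°
zero (s+10): 10 + j169 → |·| = √(10²+169²) = √28661 ≈ 169.3, ∠ = arctan(169/10) ≈ 86.61°
pole (s+3): 3 + j169 → |·| = √(3²+169²) = √28570 ≈ 169.03, ∠ = arctan(169/3) ≈ 88.98°
pole (s+25): 25 + j169 → |·| = √(25²+169²) = √29186 ≈ 170.84, ∠ = arctan(169/25) ≈ 81.59°
pole (s+50): 50 + j169 → |·| = √(50²+169²) = √31061 ≈ 176.24, ∠ = arctan(169/50) ≈ 73.52°
|T| = 1 · 28644 / 5.0893e+06 ≈ 0.0056283
Gain = 20 log₁₀(0.0056283) ≈ -44.99 dB
∠T = 173.90° − 244.09° = -70.19°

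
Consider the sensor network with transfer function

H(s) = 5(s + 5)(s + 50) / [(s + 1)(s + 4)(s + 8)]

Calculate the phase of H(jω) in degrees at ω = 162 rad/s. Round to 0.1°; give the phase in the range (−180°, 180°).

-104.3°

At s = jω = j162:
zero (s+5): 5 + j162 → |·| = √(5²+162²) = √26269 ≈ 162.08, ∠ = arctan(162/5) ≈ 88.23°
zero (s+50): 50 + j162 → |·| = √(50²+162²) = √28744 ≈ 169.54, ∠ = arctan(162/50) ≈ 72.85°
pole (s+1): 1 + j162 → |·| = √(1²+162²) = √26245 ≈ 162, ∠ = arctan(162/1) ≈ 89.65°
pole (s+4): 4 + j162 → |·| = √(4²+162²) = √26260 ≈ 162.05, ∠ = arctan(162/4) ≈ 88.59°
pole (s+8): 8 + j162 → |·| = √(8²+162²) = √26308 ≈ 162.2, ∠ = arctan(162/8) ≈ 87.17°
∠H = 161.08° − 265.41° = -104.33°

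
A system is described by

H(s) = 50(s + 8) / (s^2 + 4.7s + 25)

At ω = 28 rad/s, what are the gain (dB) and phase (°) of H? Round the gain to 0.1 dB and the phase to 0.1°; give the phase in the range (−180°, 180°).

At s = jω = j28:
zero (s+8): 8 + j28 → |·| = √(8²+28²) = √848 ≈ 29.12, ∠ = arctan(28/8) ≈ 74.05°
quadratic: (j28)² + 4.7·j28 + 25 = -759 + j131.6 → |·| ≈ 770.32, ∠ ≈ 170.16°
|H| = 50 · 29.12 / 770.32 ≈ 1.8901
Gain = 20 log₁₀(1.8901) ≈ 5.53 dB
∠H = 74.05° − 170.16° = -96.11°

5.5 dB, -96.1°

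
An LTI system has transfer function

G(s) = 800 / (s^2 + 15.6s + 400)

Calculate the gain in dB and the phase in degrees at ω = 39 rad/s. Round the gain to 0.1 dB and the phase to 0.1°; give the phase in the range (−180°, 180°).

At s = jω = j39:
quadratic: (j39)² + 15.6·j39 + 400 = -1121 + j608.4 → |·| ≈ 1275.5, ∠ ≈ 151.51°
|G| = 800 / 1275.5 ≈ 0.62721
Gain = 20 log₁₀(0.62721) ≈ -4.05 dB
∠G = 0.00° − 151.51° = -151.51°

-4.1 dB, -151.5°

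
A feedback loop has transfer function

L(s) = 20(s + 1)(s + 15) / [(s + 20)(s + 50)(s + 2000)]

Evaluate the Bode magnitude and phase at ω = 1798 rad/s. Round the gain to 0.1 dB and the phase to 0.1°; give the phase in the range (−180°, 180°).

-42.6 dB, -40.2°

At s = jω = j1798:
zero (s+1): 1 + j1798 → |·| = √(1²+1798²) = √3232805 ≈ 1798, ∠ = arctan(1798/1) ≈ 89.97°
zero (s+15): 15 + j1798 → |·| = √(15²+1798²) = √3233029 ≈ 1798.1, ∠ = arctan(1798/15) ≈ 89.52°
pole (s+20): 20 + j1798 → |·| = √(20²+1798²) = √3233204 ≈ 1798.1, ∠ = arctan(1798/20) ≈ 89.36°
pole (s+50): 50 + j1798 → |·| = √(50²+1798²) = √3235304 ≈ 1798.7, ∠ = arctan(1798/50) ≈ 88.41°
pole (s+2000): 2000 + j1798 → |·| = √(2000²+1798²) = √7232804 ≈ 2689.4, ∠ = arctan(1798/2000) ≈ 41.96°
|L| = 20 · 3.233e+06 / 8.6982e+09 ≈ 0.0074337
Gain = 20 log₁₀(0.0074337) ≈ -42.58 dB
∠L = 179.49° − 219.73° = -40.24°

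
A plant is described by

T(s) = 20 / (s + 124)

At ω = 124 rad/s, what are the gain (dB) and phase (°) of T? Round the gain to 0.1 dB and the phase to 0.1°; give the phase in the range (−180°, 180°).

-18.9 dB, -45.0°

Substitute s = j124:
Numerator: 20 = 20 + j0
Denominator: (j124) + 124 = 124 + j124
|N| = √(20² + 0²) ≈ 20, ∠N ≈ 0.00°
|D| = √(124² + 124²) ≈ 175.36, ∠D ≈ 45.00°
|T| = 20 / 175.36 ≈ 0.11405
Gain = 20 log₁₀(0.11405) ≈ -18.86 dB
∠T = 0.00° − 45.00° = -45.00°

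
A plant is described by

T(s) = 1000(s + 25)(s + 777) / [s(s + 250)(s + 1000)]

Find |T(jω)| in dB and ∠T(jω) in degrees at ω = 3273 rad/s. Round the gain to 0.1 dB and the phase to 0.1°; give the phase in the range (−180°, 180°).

-10.5 dB, -82.4°

At s = jω = j3273:
zero (s+25): 25 + j3273 → |·| = √(25²+3273²) = √10713154 ≈ 3273.1, ∠ = arctan(3273/25) ≈ 89.56°
zero (s+777): 777 + j3273 → |·| = √(777²+3273²) = √11316258 ≈ 3364, ∠ = arctan(3273/777) ≈ 76.65°
pole (s+250): 250 + j3273 → |·| = √(250²+3273²) = √10775029 ≈ 3282.5, ∠ = arctan(3273/250) ≈ 85.63°
pole (s+1000): 1000 + j3273 → |·| = √(1000²+3273²) = √11712529 ≈ 3422.4, ∠ = arctan(3273/1000) ≈ 73.01°
pole at origin: |s| = 3273, ∠ = 90.00° (in denominator)
|T| = 1000 · 1.1011e+07 / 3.6769e+10 ≈ 0.29946
Gain = 20 log₁₀(0.29946) ≈ -10.47 dB
∠T = 166.21° − 248.64° = -82.43°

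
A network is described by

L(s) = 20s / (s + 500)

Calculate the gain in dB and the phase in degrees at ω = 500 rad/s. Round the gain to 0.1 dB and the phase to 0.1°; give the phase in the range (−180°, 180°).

At s = jω = j500:
zero at origin: s = j500 → |·| = 500, ∠ = 90.00°
pole (s+500): 500 + j500 → |·| = √(500²+500²) = √500000 ≈ 707.11, ∠ = arctan(500/500) ≈ 45.00°
|L| = 20 · 500 / 707.11 ≈ 14.142
Gain = 20 log₁₀(14.142) ≈ 23.01 dB
∠L = 90.00° − 45.00° = 45.00°

23.0 dB, 45.0°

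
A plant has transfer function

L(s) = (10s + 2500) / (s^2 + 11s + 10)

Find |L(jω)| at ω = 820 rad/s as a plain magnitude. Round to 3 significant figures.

0.0127

Substitute s = j820:
Numerator: 10(j820) + 2500 = 2500 + j8200
Denominator: (j820)^2 + 11(j820) + 10 = -672390 + j9020
|N| = √(2500² + 8200²) ≈ 8572.6, ∠N ≈ 73.04°
|D| = √(672390² + 9020²) ≈ 6.7245e+05, ∠D ≈ 179.23°
|L| = 8572.6 / 6.7245e+05 ≈ 0.012748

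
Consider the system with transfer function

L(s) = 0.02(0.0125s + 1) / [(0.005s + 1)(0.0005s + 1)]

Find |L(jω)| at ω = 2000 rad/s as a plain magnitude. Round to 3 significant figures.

At ω = 2000 rad/s:
zero (1 + j2000·0.0125) = 1 + j25 → |·| ≈ 25.02, ∠ ≈ 87.71°
pole (1 + j2000·0.005) = 1 + j10 → |·| ≈ 10.05, ∠ ≈ 84.29°
pole (1 + j2000·0.0005) = 1 + j1 → |·| ≈ 1.4142, ∠ ≈ 45.00°
|L| = 0.02 · 25.02 / (10.05 · 1.4142) ≈ 0.035208

0.0352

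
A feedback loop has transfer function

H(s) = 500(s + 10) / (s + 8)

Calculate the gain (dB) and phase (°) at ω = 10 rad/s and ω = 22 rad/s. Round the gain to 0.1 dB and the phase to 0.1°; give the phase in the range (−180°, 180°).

ω = 10: 54.8 dB, -6.3°; ω = 22: 54.3 dB, -4.5°

At s = jω = j10:
zero (s+10): 10 + j10 → |·| = √(10²+10²) = √200 ≈ 14.142, ∠ = arctan(10/10) ≈ 45.00°
pole (s+8): 8 + j10 → |·| = √(8²+10²) = √164 ≈ 12.806, ∠ = arctan(10/8) ≈ 51.34°
|H| = 500 · 14.142 / 12.806 ≈ 552.16
Gain = 20 log₁₀(552.16) ≈ 54.84 dB
∠H = 45.00° − 51.34° = -6.34°

At s = jω = j22:
zero (s+10): 10 + j22 → |·| = √(10²+22²) = √584 ≈ 24.166, ∠ = arctan(22/10) ≈ 65.56°
pole (s+8): 8 + j22 → |·| = √(8²+22²) = √548 ≈ 23.409, ∠ = arctan(22/8) ≈ 70.02°
|H| = 500 · 24.166 / 23.409 ≈ 516.17
Gain = 20 log₁₀(516.17) ≈ 54.26 dB
∠H = 65.56° − 70.02° = -4.46°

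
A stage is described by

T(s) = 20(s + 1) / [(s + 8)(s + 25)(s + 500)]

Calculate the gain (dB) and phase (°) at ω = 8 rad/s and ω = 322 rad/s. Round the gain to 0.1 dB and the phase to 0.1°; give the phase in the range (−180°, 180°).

ω = 8: -59.3 dB, 19.2°; ω = 322: -79.7 dB, -117.1°

At s = jω = j8:
zero (s+1): 1 + j8 → |·| = √(1²+8²) = √65 ≈ 8.0623, ∠ = arctan(8/1) ≈ 82.87°
pole (s+8): 8 + j8 → |·| = √(8²+8²) = √128 ≈ 11.314, ∠ = arctan(8/8) ≈ 45.00°
pole (s+25): 25 + j8 → |·| = √(25²+8²) = √689 ≈ 26.249, ∠ = arctan(8/25) ≈ 17.74°
pole (s+500): 500 + j8 → |·| = √(500²+8²) = √250064 ≈ 500.06, ∠ = arctan(8/500) ≈ 0.92°
|T| = 20 · 8.0623 / 1.4851e+05 ≈ 0.0010858
Gain = 20 log₁₀(0.0010858) ≈ -59.29 dB
∠T = 82.87° − 63.66° = 19.21°

At s = jω = j322:
zero (s+1): 1 + j322 → |·| = √(1²+322²) = √103685 ≈ 322, ∠ = arctan(322/1) ≈ 89.82°
pole (s+8): 8 + j322 → |·| = √(8²+322²) = √103748 ≈ 322.1, ∠ = arctan(322/8) ≈ 88.58°
pole (s+25): 25 + j322 → |·| = √(25²+322²) = √104309 ≈ 322.97, ∠ = arctan(322/25) ≈ 85.56°
pole (s+500): 500 + j322 → |·| = √(500²+322²) = √353684 ≈ 594.71, ∠ = arctan(322/500) ≈ 32.78°
|T| = 20 · 322 / 6.1867e+07 ≈ 0.00010409
Gain = 20 log₁₀(0.00010409) ≈ -79.65 dB
∠T = 89.82° − 206.92° = -117.10°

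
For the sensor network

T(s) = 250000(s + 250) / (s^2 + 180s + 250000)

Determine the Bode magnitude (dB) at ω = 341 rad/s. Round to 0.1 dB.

57.1 dB

At s = jω = j341:
zero (s+250): 250 + j341 → |·| = √(250²+341²) = √178781 ≈ 422.83, ∠ = arctan(341/250) ≈ 53.75°
quadratic: (j341)² + 180·j341 + 250000 = 133719 + j61380 → |·| ≈ 1.4713e+05, ∠ ≈ 24.66°
|T| = 250000 · 422.83 / 1.4713e+05 ≈ 718.46
Gain = 20 log₁₀(718.46) ≈ 57.13 dB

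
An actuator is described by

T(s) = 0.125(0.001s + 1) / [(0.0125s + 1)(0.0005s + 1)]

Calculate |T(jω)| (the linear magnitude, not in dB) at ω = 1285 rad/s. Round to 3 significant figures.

At ω = 1285 rad/s:
zero (1 + j1285·0.001) = 1 + j1.285 → |·| ≈ 1.6283, ∠ ≈ 52.11°
pole (1 + j1285·0.0125) = 1 + j16.0625 → |·| ≈ 16.094, ∠ ≈ 86.44°
pole (1 + j1285·0.0005) = 1 + j0.6425 → |·| ≈ 1.1886, ∠ ≈ 32.72°
|T| = 0.125 · 1.6283 / (16.094 · 1.1886) ≈ 0.01064

0.0106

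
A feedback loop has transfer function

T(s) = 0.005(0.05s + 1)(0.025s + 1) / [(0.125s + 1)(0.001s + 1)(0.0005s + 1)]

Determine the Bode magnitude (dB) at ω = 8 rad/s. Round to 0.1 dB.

-48.2 dB

At ω = 8 rad/s:
zero (1 + j8·0.05) = 1 + j0.4 → |·| ≈ 1.077, ∠ ≈ 21.80°
zero (1 + j8·0.025) = 1 + j0.2 → |·| ≈ 1.0198, ∠ ≈ 11.31°
pole (1 + j8·0.125) = 1 + j1 → |·| ≈ 1.4142, ∠ ≈ 45.00°
pole (1 + j8·0.001) = 1 + j0.008 → |·| ≈ 1, ∠ ≈ 0.46°
pole (1 + j8·0.0005) = 1 + j0.004 → |·| ≈ 1, ∠ ≈ 0.23°
|T| = 0.005 · 1.077 · 1.0198 / (1.4142 · 1 · 1) ≈ 0.0038832
Gain = 20 log₁₀(0.0038832) ≈ -48.22 dB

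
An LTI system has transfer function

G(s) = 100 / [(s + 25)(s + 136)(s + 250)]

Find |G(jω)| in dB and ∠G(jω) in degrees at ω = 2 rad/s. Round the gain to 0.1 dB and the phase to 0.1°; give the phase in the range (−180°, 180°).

-78.6 dB, -5.9°

At s = jω = j2:
pole (s+25): 25 + j2 → |·| = √(25²+2²) = √629 ≈ 25.08, ∠ = arctan(2/25) ≈ 4.57°
pole (s+136): 136 + j2 → |·| = √(136²+2²) = √18500 ≈ 136.01, ∠ = arctan(2/136) ≈ 0.84°
pole (s+250): 250 + j2 → |·| = √(250²+2²) = √62504 ≈ 250.01, ∠ = arctan(2/250) ≈ 0.46°
|G| = 100 / 8.5282e+05 ≈ 0.00011726
Gain = 20 log₁₀(0.00011726) ≈ -78.62 dB
∠G = 0.00° − 5.87° = -5.87°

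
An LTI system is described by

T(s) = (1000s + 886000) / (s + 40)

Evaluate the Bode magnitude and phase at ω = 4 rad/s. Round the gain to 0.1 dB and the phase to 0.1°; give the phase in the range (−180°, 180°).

Substitute s = j4:
Numerator: 1000(j4) + 886000 = 886000 + j4000
Denominator: (j4) + 40 = 40 + j4
|N| = √(886000² + 4000²) ≈ 8.8601e+05, ∠N ≈ 0.26°
|D| = √(40² + 4²) ≈ 40.2, ∠D ≈ 5.71°
|T| = 8.8601e+05 / 40.2 ≈ 22040
Gain = 20 log₁₀(22040) ≈ 86.86 dB
∠T = 0.26° − 5.71° = -5.45°

86.9 dB, -5.5°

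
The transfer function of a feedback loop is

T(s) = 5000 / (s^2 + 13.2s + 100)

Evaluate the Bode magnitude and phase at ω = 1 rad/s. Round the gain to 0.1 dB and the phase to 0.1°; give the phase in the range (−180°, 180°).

34.0 dB, -7.6°

At s = jω = j1:
quadratic: (j1)² + 13.2·j1 + 100 = 99 + j13.2 → |·| ≈ 99.876, ∠ ≈ 7.59°
|T| = 5000 / 99.876 ≈ 50.062
Gain = 20 log₁₀(50.062) ≈ 33.99 dB
∠T = 0.00° − 7.59° = -7.59°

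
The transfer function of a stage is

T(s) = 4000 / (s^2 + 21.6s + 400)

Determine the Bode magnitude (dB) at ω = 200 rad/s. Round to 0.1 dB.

-20.0 dB

At s = jω = j200:
quadratic: (j200)² + 21.6·j200 + 400 = -39600 + j4320 → |·| ≈ 39835, ∠ ≈ 173.77°
|T| = 4000 / 39835 ≈ 0.10041
Gain = 20 log₁₀(0.10041) ≈ -19.96 dB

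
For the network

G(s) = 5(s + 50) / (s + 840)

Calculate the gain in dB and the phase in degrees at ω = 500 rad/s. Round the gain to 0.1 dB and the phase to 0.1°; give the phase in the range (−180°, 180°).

8.2 dB, 53.5°

At s = jω = j500:
zero (s+50): 50 + j500 → |·| = √(50²+500²) = √252500 ≈ 502.49, ∠ = arctan(500/50) ≈ 84.29°
pole (s+840): 840 + j500 → |·| = √(840²+500²) = √955600 ≈ 977.55, ∠ = arctan(500/840) ≈ 30.76°
|G| = 5 · 502.49 / 977.55 ≈ 2.5701
Gain = 20 log₁₀(2.5701) ≈ 8.20 dB
∠G = 84.29° − 30.76° = 53.53°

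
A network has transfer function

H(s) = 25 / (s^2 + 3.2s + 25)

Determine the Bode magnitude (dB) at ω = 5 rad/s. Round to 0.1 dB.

At s = jω = j5:
quadratic: (j5)² + 3.2·j5 + 25 = 0 + j16 → |·| ≈ 16, ∠ ≈ 90.00°
|H| = 25 / 16 ≈ 1.5625
Gain = 20 log₁₀(1.5625) ≈ 3.88 dB

3.9 dB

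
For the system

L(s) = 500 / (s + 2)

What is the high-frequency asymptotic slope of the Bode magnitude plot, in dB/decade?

-20 dB/decade

Each pole contributes −20 dB/decade at high frequency; each zero contributes +20 dB/decade.
Net: 0 zero(s) − 1 pole(s) → -20 dB/decade.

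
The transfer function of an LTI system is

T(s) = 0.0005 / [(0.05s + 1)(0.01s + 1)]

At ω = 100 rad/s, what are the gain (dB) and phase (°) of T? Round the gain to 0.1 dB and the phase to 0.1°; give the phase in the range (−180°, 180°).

At ω = 100 rad/s:
pole (1 + j100·0.05) = 1 + j5 → |·| ≈ 5.099, ∠ ≈ 78.69°
pole (1 + j100·0.01) = 1 + j1 → |·| ≈ 1.4142, ∠ ≈ 45.00°
|T| = 0.0005 · 1 / (5.099 · 1.4142) ≈ 6.9338e-05
Gain = 20 log₁₀(6.9338e-05) ≈ -83.18 dB
∠T = (0°) − (78.69° + 45.00°) = -123.69°

-83.2 dB, -123.7°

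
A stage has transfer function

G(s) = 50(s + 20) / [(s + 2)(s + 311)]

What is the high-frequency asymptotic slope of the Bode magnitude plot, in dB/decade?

Each pole contributes −20 dB/decade at high frequency; each zero contributes +20 dB/decade.
Net: 1 zero(s) − 2 pole(s) → -20 dB/decade.

-20 dB/decade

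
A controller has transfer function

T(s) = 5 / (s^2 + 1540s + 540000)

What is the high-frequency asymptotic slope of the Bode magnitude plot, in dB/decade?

-40 dB/decade

Each pole contributes −20 dB/decade at high frequency; each zero contributes +20 dB/decade.
Net: 0 zero(s) − 2 pole(s) → -40 dB/decade.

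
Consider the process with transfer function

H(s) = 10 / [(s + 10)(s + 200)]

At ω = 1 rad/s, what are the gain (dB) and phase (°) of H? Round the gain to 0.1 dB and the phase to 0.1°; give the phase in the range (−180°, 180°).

At s = jω = j1:
pole (s+10): 10 + j1 → |·| = √(10²+1²) = √101 ≈ 10.05, ∠ = arctan(1/10) ≈ 5.71°
pole (s+200): 200 + j1 → |·| = √(200²+1²) = √40001 ≈ 200, ∠ = arctan(1/200) ≈ 0.29°
|H| = 10 / 2010 ≈ 0.0049751
Gain = 20 log₁₀(0.0049751) ≈ -46.06 dB
∠H = 0.00° − 6.00° = -6.00°

-46.1 dB, -6.0°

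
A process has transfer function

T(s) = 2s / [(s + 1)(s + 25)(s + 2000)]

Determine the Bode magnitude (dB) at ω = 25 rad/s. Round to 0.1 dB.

At s = jω = j25:
zero at origin: s = j25 → |·| = 25, ∠ = 90.00°
pole (s+1): 1 + j25 → |·| = √(1²+25²) = √626 ≈ 25.02, ∠ = arctan(25/1) ≈ 87.71°
pole (s+25): 25 + j25 → |·| = √(25²+25²) = √1250 ≈ 35.355, ∠ = arctan(25/25) ≈ 45.00°
pole (s+2000): 2000 + j25 → |·| = √(2000²+25²) = √4000625 ≈ 2000.2, ∠ = arctan(25/2000) ≈ 0.72°
|T| = 2 · 25 / 1.7693e+06 ≈ 2.826e-05
Gain = 20 log₁₀(2.826e-05) ≈ -90.98 dB

-91.0 dB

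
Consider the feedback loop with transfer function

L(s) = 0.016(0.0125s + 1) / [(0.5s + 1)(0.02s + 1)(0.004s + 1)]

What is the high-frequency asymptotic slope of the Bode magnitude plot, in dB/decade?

-40 dB/decade

Each pole contributes −20 dB/decade at high frequency; each zero contributes +20 dB/decade.
Net: 1 zero(s) − 3 pole(s) → -40 dB/decade.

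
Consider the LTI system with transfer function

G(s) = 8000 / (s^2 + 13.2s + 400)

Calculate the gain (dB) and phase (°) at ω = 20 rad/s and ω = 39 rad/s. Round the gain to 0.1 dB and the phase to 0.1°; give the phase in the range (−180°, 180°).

At s = jω = j20:
quadratic: (j20)² + 13.2·j20 + 400 = 0 + j264 → |·| ≈ 264, ∠ ≈ 90.00°
|G| = 8000 / 264 ≈ 30.303
Gain = 20 log₁₀(30.303) ≈ 29.63 dB
∠G = 0.00° − 90.00° = -90.00°

At s = jω = j39:
quadratic: (j39)² + 13.2·j39 + 400 = -1121 + j514.8 → |·| ≈ 1233.6, ∠ ≈ 155.33°
|G| = 8000 / 1233.6 ≈ 6.4851
Gain = 20 log₁₀(6.4851) ≈ 16.24 dB
∠G = 0.00° − 155.33° = -155.33°

ω = 20: 29.6 dB, -90.0°; ω = 39: 16.2 dB, -155.3°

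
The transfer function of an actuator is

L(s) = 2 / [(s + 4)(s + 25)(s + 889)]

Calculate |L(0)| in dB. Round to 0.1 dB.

-93.0 dB

L(0) = 2 / (4·25·889) ≈ 2.2497e-05
20 log₁₀(2.2497e-05) ≈ -92.96 dB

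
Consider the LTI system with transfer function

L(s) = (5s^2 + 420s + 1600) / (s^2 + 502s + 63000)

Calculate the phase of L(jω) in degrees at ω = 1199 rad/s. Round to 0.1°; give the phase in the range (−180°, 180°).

Substitute s = j1199:
Numerator: 5(j1199)^2 + 420(j1199) + 1600 = -7186405 + j503580
Denominator: (j1199)^2 + 502(j1199) + 63000 = -1374601 + j601898
|N| = √(7186405² + 503580²) ≈ 7.204e+06, ∠N ≈ 175.99°
|D| = √(1374601² + 601898²) ≈ 1.5006e+06, ∠D ≈ 156.35°
∠L = 175.99° − 156.35° = 19.64°

19.6°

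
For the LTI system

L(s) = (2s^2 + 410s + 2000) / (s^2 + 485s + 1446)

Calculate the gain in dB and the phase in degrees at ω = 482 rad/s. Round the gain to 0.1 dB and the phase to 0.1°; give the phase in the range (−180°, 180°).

3.7 dB, 22.2°

Substitute s = j482:
Numerator: 2(j482)^2 + 410(j482) + 2000 = -462648 + j197620
Denominator: (j482)^2 + 485(j482) + 1446 = -230878 + j233770
|N| = √(462648² + 197620²) ≈ 5.0309e+05, ∠N ≈ 156.87°
|D| = √(230878² + 233770²) ≈ 3.2856e+05, ∠D ≈ 134.64°
|L| = 5.0309e+05 / 3.2856e+05 ≈ 1.5312
Gain = 20 log₁₀(1.5312) ≈ 3.70 dB
∠L = 156.87° − 134.64° = 22.23°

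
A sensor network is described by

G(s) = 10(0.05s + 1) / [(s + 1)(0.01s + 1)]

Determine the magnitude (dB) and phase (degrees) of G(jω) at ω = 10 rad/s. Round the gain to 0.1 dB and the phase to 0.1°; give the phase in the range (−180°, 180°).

At ω = 10 rad/s:
zero (1 + j10·0.05) = 1 + j0.5 → |·| ≈ 1.118, ∠ ≈ 26.57°
pole (1 + j10·1) = 1 + j10 → |·| ≈ 10.05, ∠ ≈ 84.29°
pole (1 + j10·0.01) = 1 + j0.1 → |·| ≈ 1.005, ∠ ≈ 5.71°
|G| = 10 · 1.118 / (10.05 · 1.005) ≈ 1.1069
Gain = 20 log₁₀(1.1069) ≈ 0.88 dB
∠G = (26.57°) − (84.29° + 5.71°) = -63.43°

0.9 dB, -63.4°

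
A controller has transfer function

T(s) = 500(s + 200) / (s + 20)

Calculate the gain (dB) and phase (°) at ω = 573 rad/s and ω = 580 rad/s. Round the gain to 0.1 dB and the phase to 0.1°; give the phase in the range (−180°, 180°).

ω = 573: 54.5 dB, -17.2°; ω = 580: 54.5 dB, -17.1°

At s = jω = j573:
zero (s+200): 200 + j573 → |·| = √(200²+573²) = √368329 ≈ 606.9, ∠ = arctan(573/200) ≈ 70.76°
pole (s+20): 20 + j573 → |·| = √(20²+573²) = √328729 ≈ 573.35, ∠ = arctan(573/20) ≈ 88.00°
|T| = 500 · 606.9 / 573.35 ≈ 529.26
Gain = 20 log₁₀(529.26) ≈ 54.47 dB
∠T = 70.76° − 88.00° = -17.24°

At s = jω = j580:
zero (s+200): 200 + j580 → |·| = √(200²+580²) = √376400 ≈ 613.51, ∠ = arctan(580/200) ≈ 70.97°
pole (s+20): 20 + j580 → |·| = √(20²+580²) = √336800 ≈ 580.34, ∠ = arctan(580/20) ≈ 88.03°
|T| = 500 · 613.51 / 580.34 ≈ 528.58
Gain = 20 log₁₀(528.58) ≈ 54.46 dB
∠T = 70.97° − 88.03° = -17.06°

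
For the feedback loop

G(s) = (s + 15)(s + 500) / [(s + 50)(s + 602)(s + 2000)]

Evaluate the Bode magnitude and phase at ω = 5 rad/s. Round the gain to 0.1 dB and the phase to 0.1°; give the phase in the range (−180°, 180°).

At s = jω = j5:
zero (s+15): 15 + j5 → |·| = √(15²+5²) = √250 ≈ 15.811, ∠ = arctan(5/15) ≈ 18.43°
zero (s+500): 500 + j5 → |·| = √(500²+5²) = √250025 ≈ 500.02, ∠ = arctan(5/500) ≈ 0.57°
pole (s+50): 50 + j5 → |·| = √(50²+5²) = √2525 ≈ 50.249, ∠ = arctan(5/50) ≈ 5.71°
pole (s+602): 602 + j5 → |·| = √(602²+5²) = √362429 ≈ 602.02, ∠ = arctan(5/602) ≈ 0.48°
pole (s+2000): 2000 + j5 → |·| = √(2000²+5²) = √4000025 ≈ 2000, ∠ = arctan(5/2000) ≈ 0.14°
|G| = 1 · 7905.8 / 6.0502e+07 ≈ 0.00013067
Gain = 20 log₁₀(0.00013067) ≈ -77.68 dB
∠G = 19.00° − 6.33° = 12.67°

-77.7 dB, 12.7°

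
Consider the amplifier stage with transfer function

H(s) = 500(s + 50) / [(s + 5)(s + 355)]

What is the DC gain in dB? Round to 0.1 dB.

H(0) = 500·50 / (5·355) ≈ 14.085
20 log₁₀(14.085) ≈ 22.98 dB

23.0 dB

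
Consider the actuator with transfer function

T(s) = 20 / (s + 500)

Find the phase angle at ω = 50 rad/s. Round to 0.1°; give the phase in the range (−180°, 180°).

-5.7°

Substitute s = j50:
Numerator: 20 = 20 + j0
Denominator: (j50) + 500 = 500 + j50
|N| = √(20² + 0²) ≈ 20, ∠N ≈ 0.00°
|D| = √(500² + 50²) ≈ 502.49, ∠D ≈ 5.71°
∠T = 0.00° − 5.71° = -5.71°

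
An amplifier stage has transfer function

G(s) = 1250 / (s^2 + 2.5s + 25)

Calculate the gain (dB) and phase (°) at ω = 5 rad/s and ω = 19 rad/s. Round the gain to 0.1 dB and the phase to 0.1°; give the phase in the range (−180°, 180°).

At s = jω = j5:
quadratic: (j5)² + 2.5·j5 + 25 = 0 + j12.5 → |·| ≈ 12.5, ∠ ≈ 90.00°
|G| = 1250 / 12.5 ≈ 100
Gain = 20 log₁₀(100) ≈ 40.00 dB
∠G = 0.00° − 90.00° = -90.00°

At s = jω = j19:
quadratic: (j19)² + 2.5·j19 + 25 = -336 + j47.5 → |·| ≈ 339.34, ∠ ≈ 171.95°
|G| = 1250 / 339.34 ≈ 3.6836
Gain = 20 log₁₀(3.6836) ≈ 11.33 dB
∠G = 0.00° − 171.95° = -171.95°

ω = 5: 40.0 dB, -90.0°; ω = 19: 11.3 dB, -172.0°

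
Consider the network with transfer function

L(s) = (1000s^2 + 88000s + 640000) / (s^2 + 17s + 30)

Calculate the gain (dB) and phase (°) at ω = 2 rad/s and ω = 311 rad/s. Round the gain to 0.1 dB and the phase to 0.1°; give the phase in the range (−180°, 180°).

Substitute s = j2:
Numerator: 1000(j2)^2 + 88000(j2) + 640000 = 636000 + j176000
Denominator: (j2)^2 + 17(j2) + 30 = 26 + j34
|N| = √(636000² + 176000²) ≈ 6.599e+05, ∠N ≈ 15.47°
|D| = √(26² + 34²) ≈ 42.802, ∠D ≈ 52.59°
|L| = 6.599e+05 / 42.802 ≈ 15418
Gain = 20 log₁₀(15418) ≈ 83.76 dB
∠L = 15.47° − 52.59° = -37.12°

Substitute s = j311:
Numerator: 1000(j311)^2 + 88000(j311) + 640000 = -96081000 + j27368000
Denominator: (j311)^2 + 17(j311) + 30 = -96691 + j5287
|N| = √(96081000² + 27368000²) ≈ 9.9903e+07, ∠N ≈ 164.10°
|D| = √(96691² + 5287²) ≈ 96835, ∠D ≈ 176.87°
|L| = 9.9903e+07 / 96835 ≈ 1031.7
Gain = 20 log₁₀(1031.7) ≈ 60.27 dB
∠L = 164.10° − 176.87° = -12.77°

ω = 2: 83.8 dB, -37.1°; ω = 311: 60.3 dB, -12.8°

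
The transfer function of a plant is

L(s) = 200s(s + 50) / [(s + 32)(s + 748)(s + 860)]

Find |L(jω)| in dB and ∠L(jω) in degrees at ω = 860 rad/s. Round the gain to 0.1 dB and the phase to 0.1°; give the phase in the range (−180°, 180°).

At s = jω = j860:
zero (s+50): 50 + j860 → |·| = √(50²+860²) = √742100 ≈ 861.45, ∠ = arctan(860/50) ≈ 86.67°
zero at origin: s = j860 → |·| = 860, ∠ = 90.00°
pole (s+32): 32 + j860 → |·| = √(32²+860²) = √740624 ≈ 860.6, ∠ = arctan(860/32) ≈ 87.87°
pole (s+748): 748 + j860 → |·| = √(748²+860²) = √1299104 ≈ 1139.8, ∠ = arctan(860/748) ≈ 48.98°
pole (s+860): 860 + j860 → |·| = √(860²+860²) = √1479200 ≈ 1216.2, ∠ = arctan(860/860) ≈ 45.00°
|L| = 200 · 7.4085e+05 / 1.193e+09 ≈ 0.1242
Gain = 20 log₁₀(0.1242) ≈ -18.12 dB
∠L = 176.67° − 181.85° = -5.18°

-18.1 dB, -5.2°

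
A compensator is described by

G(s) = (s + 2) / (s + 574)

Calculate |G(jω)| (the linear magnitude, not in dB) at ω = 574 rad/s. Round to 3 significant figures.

Substitute s = j574:
Numerator: (j574) + 2 = 2 + j574
Denominator: (j574) + 574 = 574 + j574
|N| = √(2² + 574²) ≈ 574, ∠N ≈ 89.80°
|D| = √(574² + 574²) ≈ 811.76, ∠D ≈ 45.00°
|G| = 574 / 811.76 ≈ 0.70711

0.707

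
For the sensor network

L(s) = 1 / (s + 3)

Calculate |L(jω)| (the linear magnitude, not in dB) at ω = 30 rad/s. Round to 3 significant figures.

At s = jω = j30:
pole (s+3): 3 + j30 → |·| = √(3²+30²) = √909 ≈ 30.15, ∠ = arctan(30/3) ≈ 84.29°
|L| = 1 / 30.15 ≈ 0.033167

0.0332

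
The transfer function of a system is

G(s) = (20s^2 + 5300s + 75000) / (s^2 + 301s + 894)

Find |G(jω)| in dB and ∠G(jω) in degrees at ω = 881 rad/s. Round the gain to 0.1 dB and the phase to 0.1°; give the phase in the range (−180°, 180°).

25.9 dB, 2.1°

Substitute s = j881:
Numerator: 20(j881)^2 + 5300(j881) + 75000 = -15448220 + j4669300
Denominator: (j881)^2 + 301(j881) + 894 = -775267 + j265181
|N| = √(15448220² + 4669300²) ≈ 1.6138e+07, ∠N ≈ 163.18°
|D| = √(775267² + 265181²) ≈ 8.1937e+05, ∠D ≈ 161.12°
|G| = 1.6138e+07 / 8.1937e+05 ≈ 19.696
Gain = 20 log₁₀(19.696) ≈ 25.89 dB
∠G = 163.18° − 161.12° = 2.06°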